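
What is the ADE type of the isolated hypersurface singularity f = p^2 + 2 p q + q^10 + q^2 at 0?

A9

The Hessian of f at 0 is [[2, 2], [2, 2]] with rank 1, so corank 1. A Groebner basis of the Jacobian ideal J(f) in C{p,q} is {q^9, p + q}; counting standard monomials gives mu = 9. Corank 1: A-series; mu = 9 gives A_9.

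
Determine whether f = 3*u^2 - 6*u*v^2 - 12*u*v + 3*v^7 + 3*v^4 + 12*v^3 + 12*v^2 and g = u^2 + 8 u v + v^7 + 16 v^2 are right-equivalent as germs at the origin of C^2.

The Hessian of f at 0 has rank 1. Corank 1: A-series; mu = 6 gives A_6. The Hessian of g at 0 has rank 1. Corank 1: A-series; mu = 6 gives A_6. Both have type A_6, hence right-equivalent.

Yes.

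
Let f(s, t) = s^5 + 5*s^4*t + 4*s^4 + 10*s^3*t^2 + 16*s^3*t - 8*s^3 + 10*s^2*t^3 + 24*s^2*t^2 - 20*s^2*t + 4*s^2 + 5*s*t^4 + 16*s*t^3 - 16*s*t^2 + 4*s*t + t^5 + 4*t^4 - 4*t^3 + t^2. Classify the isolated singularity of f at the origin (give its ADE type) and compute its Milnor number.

The Hessian of f at 0 has rank 1. Corank 1: A-series; mu = 4 gives A_4.

Type A_4, Milnor number mu = 4.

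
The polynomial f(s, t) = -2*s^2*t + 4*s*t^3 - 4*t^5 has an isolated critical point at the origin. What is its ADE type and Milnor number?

Type D6, Milnor number mu = 6.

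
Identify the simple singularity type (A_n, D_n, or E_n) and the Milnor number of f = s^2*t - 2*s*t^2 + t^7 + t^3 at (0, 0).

The Hessian of f at 0 has rank 0. Corank 2; j^3 = t*(s - t)^2 has shape L^2 M (L != M), so D-series; mu = 8 gives D_8.

Type D8, Milnor number mu = 8.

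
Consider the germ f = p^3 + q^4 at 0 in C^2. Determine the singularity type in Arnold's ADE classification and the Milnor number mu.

Type E_{6}, Milnor number mu = 6.

The Hessian of f at 0 has rank 0. Corank 2; j^3 = p^3 is a perfect cube, so E-series; the 4-jet and mu = 6 give E_6.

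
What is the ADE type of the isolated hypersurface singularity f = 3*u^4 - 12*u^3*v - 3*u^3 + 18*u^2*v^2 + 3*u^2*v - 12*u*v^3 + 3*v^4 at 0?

D_5

The Hessian of f at 0 has rank 0. Corank 2; j^3 = -3*u^2*(u - v) has shape L^2 M (L != M), so D-series; mu = 5 gives D_5.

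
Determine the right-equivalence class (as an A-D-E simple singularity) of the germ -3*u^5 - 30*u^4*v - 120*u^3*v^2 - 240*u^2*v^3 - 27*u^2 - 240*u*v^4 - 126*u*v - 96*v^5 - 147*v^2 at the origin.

A_4

The Hessian of f at 0 has rank 1. Corank 1: A-series; mu = 4 gives A_4.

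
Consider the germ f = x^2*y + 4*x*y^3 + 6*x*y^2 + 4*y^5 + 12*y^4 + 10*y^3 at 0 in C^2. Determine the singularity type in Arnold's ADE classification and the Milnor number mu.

Type D_4, Milnor number mu = 4.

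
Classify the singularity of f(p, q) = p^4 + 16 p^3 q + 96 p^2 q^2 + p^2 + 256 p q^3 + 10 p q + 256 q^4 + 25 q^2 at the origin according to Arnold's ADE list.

The Hessian of f at 0 has rank 1. Corank 1: A-series; mu = 3 gives A_3.

A_3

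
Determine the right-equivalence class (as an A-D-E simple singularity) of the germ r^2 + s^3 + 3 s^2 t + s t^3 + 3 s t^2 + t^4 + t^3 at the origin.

E7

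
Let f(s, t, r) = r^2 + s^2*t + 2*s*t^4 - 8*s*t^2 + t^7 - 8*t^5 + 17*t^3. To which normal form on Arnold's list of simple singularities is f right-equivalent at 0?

D_4

The Hessian of f at 0 is [[0, 0, 0], [0, 0, 0], [0, 0, 2]] with rank 1, so corank 2. A Groebner basis of the Jacobian ideal J(f) in C{s,t,r} is {t^3, s^2 - 13*t^2, s*t - 4*t^2, r}; counting standard monomials gives mu = 4. Corank 2; j^3 = t*(s^2 - 8*s*t + 17*t^2) splits into three distinct lines over C (the quadratic factor has nonzero discriminant), so D_4.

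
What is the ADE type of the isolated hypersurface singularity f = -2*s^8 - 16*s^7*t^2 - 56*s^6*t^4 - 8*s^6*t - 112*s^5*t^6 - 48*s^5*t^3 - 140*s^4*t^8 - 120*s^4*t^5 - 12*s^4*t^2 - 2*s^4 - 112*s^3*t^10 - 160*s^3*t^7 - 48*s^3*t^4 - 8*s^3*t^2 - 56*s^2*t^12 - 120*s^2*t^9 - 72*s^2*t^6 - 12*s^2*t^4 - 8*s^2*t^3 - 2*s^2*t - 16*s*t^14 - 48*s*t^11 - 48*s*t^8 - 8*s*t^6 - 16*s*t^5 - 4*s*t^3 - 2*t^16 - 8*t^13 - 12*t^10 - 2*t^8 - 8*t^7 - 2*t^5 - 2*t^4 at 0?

D5

The Hessian of f at 0 is [[0, 0], [0, 0]] with rank 0, so corank 2. A Groebner basis of the Jacobian ideal J(f) in C{s,t} is {s*t^2, s*t + t^3, s^2 - 4*s*t}; counting standard monomials gives mu = 5. Corank 2; j^3 = -2*s^2*t has shape L^2 M (L != M), so D-series; mu = 5 gives D_5.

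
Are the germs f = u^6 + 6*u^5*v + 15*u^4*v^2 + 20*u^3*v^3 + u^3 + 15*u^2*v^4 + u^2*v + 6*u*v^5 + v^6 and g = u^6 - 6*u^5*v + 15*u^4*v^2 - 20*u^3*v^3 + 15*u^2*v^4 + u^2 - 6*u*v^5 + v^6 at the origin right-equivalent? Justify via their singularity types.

The Hessian of f at 0 has rank 0. Corank 2; j^3 = u^2*(u + v) has shape L^2 M (L != M), so D-series; mu = 7 gives D_7. The Hessian of g at 0 has rank 1. Corank 1: A-series; mu = 5 gives A_5. f is D_7 but g is A_5, hence not right-equivalent.

No.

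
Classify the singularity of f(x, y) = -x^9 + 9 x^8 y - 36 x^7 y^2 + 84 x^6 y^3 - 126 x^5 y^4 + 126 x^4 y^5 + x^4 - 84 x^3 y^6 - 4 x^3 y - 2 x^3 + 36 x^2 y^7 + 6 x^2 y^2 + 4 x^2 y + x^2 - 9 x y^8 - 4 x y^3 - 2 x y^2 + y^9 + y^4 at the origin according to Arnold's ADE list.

The Hessian of f at 0 is [[2, 0], [0, 0]] with rank 1, so corank 1. A Groebner basis of the Jacobian ideal J(f) in C{x,y} is {21*x*y^2 + 18*x*y + 7*x/2 + y^5 - 5*y^4/2 - 11*y^3 - 7*y^2/2, x*y^3 + 5*x*y^2/2 + 3*x*y/2 + x/4 - 3*y^4/4 - y^3 - y^2/4, x^2 - 2*x*y - x + y^2}; counting standard monomials gives mu = 8. Corank 1: A-series; mu = 8 gives A_8.

A_8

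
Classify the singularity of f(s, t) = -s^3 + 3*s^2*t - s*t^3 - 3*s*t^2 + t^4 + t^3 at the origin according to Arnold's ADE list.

E_{7}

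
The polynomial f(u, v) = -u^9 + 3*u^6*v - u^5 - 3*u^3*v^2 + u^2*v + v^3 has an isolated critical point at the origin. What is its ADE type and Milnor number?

The Hessian of f at 0 is [[0, 0], [0, 0]] with rank 0, so corank 2. A Groebner basis of the Jacobian ideal J(f) in C{u,v} is {v^3, u^2 + 3*v^2, u*v}; counting standard monomials gives mu = 4. Corank 2; j^3 = v*(u^2 + v^2) splits into three distinct lines over C (the quadratic factor has nonzero discriminant), so D_4.

Type D_{4}, Milnor number mu = 4.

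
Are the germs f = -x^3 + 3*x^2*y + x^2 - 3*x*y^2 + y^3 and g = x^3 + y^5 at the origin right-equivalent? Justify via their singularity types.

The Hessian of f at 0 is [[2, 0], [0, 0]] with rank 1, so corank 1. A Groebner basis of the Jacobian ideal J(f) in C{x,y} is {y^2, x}; counting standard monomials gives mu = 2. Corank 1: A-series; mu = 2 gives A_2. The Hessian of g at 0 is [[0, 0], [0, 0]] with rank 0, so corank 2. A Groebner basis of the Jacobian ideal J(g) in C{x,y} is {y^4, x^2}; counting standard monomials gives mu = 8. Corank 2; j^3 = x^3 is a perfect cube, so E-series; the 5-jet and mu = 8 give E_8. f is A_2 but g is E_8, hence not right-equivalent.

No.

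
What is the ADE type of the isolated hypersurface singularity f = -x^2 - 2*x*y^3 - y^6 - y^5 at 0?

A4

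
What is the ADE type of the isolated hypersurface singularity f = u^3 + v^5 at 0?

E_8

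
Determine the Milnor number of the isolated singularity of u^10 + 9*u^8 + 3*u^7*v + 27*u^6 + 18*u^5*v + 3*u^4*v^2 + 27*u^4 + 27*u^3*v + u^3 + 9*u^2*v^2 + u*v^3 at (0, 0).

The Hessian of f at 0 has rank 0. Corank 2; j^3 = u^3 is a perfect cube, so E-series; the 4-jet and mu = 7 give E_7.

7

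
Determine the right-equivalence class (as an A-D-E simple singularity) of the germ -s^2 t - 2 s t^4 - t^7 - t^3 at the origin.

D_{4}

The Hessian of f at 0 has rank 0. Corank 2; j^3 = -t*(s^2 + t^2) splits into three distinct lines over C (the quadratic factor has nonzero discriminant), so D_4.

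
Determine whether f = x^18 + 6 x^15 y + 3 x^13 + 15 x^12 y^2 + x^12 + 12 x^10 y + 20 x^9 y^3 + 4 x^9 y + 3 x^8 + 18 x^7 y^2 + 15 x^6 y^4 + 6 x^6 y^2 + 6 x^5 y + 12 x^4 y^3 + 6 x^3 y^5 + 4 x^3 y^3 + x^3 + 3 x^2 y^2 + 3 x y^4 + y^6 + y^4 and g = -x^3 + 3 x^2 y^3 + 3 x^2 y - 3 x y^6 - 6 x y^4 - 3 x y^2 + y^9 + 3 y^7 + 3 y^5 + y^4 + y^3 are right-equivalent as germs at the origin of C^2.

Yes.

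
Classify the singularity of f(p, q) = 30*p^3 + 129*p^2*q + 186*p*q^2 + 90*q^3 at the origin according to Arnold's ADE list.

The Hessian of f at 0 has rank 0. Corank 2; j^3 = 3*(2*p + 3*q)*(5*p^2 + 14*p*q + 10*q^2) splits into three distinct lines over C (the quadratic factor has nonzero discriminant), so D_4.

D_4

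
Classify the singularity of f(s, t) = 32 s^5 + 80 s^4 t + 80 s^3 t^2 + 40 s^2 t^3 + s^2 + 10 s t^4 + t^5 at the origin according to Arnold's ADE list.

A_4

The Hessian of f at 0 has rank 1. Corank 1: A-series; mu = 4 gives A_4.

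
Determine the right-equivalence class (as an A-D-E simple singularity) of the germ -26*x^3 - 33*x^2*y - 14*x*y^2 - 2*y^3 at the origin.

The Hessian of f at 0 has rank 0. Corank 2; j^3 = -(2*x + y)*(13*x^2 + 10*x*y + 2*y^2) splits into three distinct lines over C (the quadratic factor has nonzero discriminant), so D_4.

D_{4}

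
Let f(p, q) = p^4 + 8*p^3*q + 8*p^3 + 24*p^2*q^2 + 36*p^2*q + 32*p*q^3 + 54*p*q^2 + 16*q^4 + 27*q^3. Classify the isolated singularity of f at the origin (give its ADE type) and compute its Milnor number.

The Hessian of f at 0 has rank 0. Corank 2; j^3 = (2*p + 3*q)^3 is a perfect cube, so E-series; the 4-jet and mu = 6 give E_6.

Type E6, Milnor number mu = 6.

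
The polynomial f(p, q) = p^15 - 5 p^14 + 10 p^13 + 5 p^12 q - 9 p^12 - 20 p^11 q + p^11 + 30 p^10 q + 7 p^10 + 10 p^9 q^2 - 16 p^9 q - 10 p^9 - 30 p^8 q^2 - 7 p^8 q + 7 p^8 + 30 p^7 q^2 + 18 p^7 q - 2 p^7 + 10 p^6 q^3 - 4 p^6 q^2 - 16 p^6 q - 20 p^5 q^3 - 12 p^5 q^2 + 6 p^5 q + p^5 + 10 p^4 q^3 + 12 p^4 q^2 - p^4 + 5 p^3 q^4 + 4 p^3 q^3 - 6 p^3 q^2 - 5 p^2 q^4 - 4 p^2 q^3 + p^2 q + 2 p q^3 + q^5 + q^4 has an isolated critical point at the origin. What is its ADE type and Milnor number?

The Hessian of f at 0 is [[0, 0], [0, 0]] with rank 0, so corank 2. A Groebner basis of the Jacobian ideal J(f) in C{p,q} is {p*q^2, p*q + q^3, p^2 - 4*p*q}; counting standard monomials gives mu = 5. Corank 2; j^3 = p^2*q has shape L^2 M (L != M), so D-series; mu = 5 gives D_5.

Type D_5, Milnor number mu = 5.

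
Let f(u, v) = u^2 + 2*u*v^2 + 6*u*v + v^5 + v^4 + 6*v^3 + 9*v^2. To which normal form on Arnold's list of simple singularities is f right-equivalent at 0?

A_4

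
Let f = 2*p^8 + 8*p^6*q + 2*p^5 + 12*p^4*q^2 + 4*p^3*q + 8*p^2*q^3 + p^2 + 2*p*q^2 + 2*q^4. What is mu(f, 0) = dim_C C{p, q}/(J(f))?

3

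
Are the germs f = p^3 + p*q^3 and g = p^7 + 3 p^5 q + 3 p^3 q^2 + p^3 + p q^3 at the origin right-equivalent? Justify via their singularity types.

Yes.

The Hessian of f at 0 has rank 0. Corank 2; j^3 = p^3 is a perfect cube, so E-series; the 4-jet and mu = 7 give E_7. The Hessian of g at 0 has rank 0. Corank 2; j^3 = p^3 is a perfect cube, so E-series; the 4-jet and mu = 7 give E_7. Both have type E_7, hence right-equivalent.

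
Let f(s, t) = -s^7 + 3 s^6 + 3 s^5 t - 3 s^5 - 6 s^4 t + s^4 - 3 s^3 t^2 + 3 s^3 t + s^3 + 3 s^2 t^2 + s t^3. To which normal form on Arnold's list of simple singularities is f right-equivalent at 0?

The Hessian of f at 0 has rank 0. Corank 2; j^3 = s^3 is a perfect cube, so E-series; the 4-jet and mu = 7 give E_7.

E7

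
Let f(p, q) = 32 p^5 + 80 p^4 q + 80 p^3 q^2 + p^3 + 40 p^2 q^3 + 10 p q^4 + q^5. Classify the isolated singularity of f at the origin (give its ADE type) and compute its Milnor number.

The Hessian of f at 0 has rank 0. Corank 2; j^3 = p^3 is a perfect cube, so E-series; the 5-jet and mu = 8 give E_8.

Type E_8, Milnor number mu = 8.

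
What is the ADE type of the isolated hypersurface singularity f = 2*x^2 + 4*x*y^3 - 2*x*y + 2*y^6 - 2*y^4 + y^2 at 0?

A_1

The Hessian of f at 0 has rank 2. Corank 0: nondegenerate Morse point, so A_1.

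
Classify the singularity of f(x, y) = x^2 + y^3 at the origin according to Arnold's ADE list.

A_{2}

The Hessian of f at 0 is [[2, 0], [0, 0]] with rank 1, so corank 1. A Groebner basis of the Jacobian ideal J(f) in C{x,y} is {y^2, x}; counting standard monomials gives mu = 2. Corank 1: A-series; mu = 2 gives A_2.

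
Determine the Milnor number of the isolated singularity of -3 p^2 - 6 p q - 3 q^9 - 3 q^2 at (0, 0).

The Hessian of f at 0 has rank 1. Corank 1: A-series; mu = 8 gives A_8.

8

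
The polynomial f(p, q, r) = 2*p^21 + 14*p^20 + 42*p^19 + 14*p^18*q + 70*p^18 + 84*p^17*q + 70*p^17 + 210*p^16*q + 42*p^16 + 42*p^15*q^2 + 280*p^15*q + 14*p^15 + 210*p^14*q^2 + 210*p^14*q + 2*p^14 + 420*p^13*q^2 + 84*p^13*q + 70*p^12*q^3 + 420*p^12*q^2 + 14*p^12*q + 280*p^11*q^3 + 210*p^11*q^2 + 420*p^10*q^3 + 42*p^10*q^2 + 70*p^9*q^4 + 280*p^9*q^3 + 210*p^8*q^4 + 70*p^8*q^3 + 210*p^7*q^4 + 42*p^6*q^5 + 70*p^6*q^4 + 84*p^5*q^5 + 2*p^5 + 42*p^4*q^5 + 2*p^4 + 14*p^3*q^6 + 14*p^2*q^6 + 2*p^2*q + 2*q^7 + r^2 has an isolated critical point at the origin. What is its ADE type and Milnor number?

Type D8, Milnor number mu = 8.

The Hessian of f at 0 has rank 1. Corank 2; j^3 = 2*p^2*q has shape L^2 M (L != M), so D-series; mu = 8 gives D_8.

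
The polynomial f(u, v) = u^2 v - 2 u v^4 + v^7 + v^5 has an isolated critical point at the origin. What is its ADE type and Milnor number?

The Hessian of f at 0 has rank 0. Corank 2; j^3 = u^2*v has shape L^2 M (L != M), so D-series; mu = 6 gives D_6.

Type D_6, Milnor number mu = 6.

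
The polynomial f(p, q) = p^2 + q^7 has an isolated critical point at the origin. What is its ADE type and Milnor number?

The Hessian of f at 0 is [[2, 0], [0, 0]] with rank 1, so corank 1. A Groebner basis of the Jacobian ideal J(f) in C{p,q} is {q^6, p}; counting standard monomials gives mu = 6. Corank 1: A-series; mu = 6 gives A_6.

Type A_{6}, Milnor number mu = 6.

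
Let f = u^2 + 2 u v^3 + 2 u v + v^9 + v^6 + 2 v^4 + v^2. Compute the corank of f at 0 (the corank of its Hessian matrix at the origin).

Hessian at 0 has rank 1.

1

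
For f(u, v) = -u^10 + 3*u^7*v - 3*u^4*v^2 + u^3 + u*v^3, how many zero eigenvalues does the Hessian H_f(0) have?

2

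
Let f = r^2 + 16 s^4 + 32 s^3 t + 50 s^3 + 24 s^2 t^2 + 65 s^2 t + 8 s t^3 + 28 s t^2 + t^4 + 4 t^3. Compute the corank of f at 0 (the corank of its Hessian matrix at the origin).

Hessian at 0 has rank 1.

2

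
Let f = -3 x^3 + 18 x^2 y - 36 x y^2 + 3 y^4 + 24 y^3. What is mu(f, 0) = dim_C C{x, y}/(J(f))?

6

The Hessian of f at 0 has rank 0. Corank 2; j^3 = -3*(x - 2*y)^3 is a perfect cube, so E-series; the 4-jet and mu = 6 give E_6.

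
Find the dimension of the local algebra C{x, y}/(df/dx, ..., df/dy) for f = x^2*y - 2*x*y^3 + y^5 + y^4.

5

The Hessian of f at 0 has rank 0. Corank 2; j^3 = x^2*y has shape L^2 M (L != M), so D-series; mu = 5 gives D_5.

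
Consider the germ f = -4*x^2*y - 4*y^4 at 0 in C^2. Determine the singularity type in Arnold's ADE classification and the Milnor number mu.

The Hessian of f at 0 is [[0, 0], [0, 0]] with rank 0, so corank 2. A Groebner basis of the Jacobian ideal J(f) in C{x,y} is {x^3, x^2/4 + y^3, x*y}; counting standard monomials gives mu = 5. Corank 2; j^3 = -4*x^2*y has shape L^2 M (L != M), so D-series; mu = 5 gives D_5.

Type D_5, Milnor number mu = 5.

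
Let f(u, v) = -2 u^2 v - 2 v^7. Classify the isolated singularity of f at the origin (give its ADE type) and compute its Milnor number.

Type D_{8}, Milnor number mu = 8.

The Hessian of f at 0 has rank 0. Corank 2; j^3 = -2*u^2*v has shape L^2 M (L != M), so D-series; mu = 8 gives D_8.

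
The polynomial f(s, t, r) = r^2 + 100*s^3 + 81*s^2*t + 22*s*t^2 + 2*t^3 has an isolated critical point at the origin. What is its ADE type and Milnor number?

Type D4, Milnor number mu = 4.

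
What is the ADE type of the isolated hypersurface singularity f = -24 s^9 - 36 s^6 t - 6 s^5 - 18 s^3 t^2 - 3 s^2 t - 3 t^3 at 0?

D4

The Hessian of f at 0 has rank 0. Corank 2; j^3 = -3*t*(s^2 + t^2) splits into three distinct lines over C (the quadratic factor has nonzero discriminant), so D_4.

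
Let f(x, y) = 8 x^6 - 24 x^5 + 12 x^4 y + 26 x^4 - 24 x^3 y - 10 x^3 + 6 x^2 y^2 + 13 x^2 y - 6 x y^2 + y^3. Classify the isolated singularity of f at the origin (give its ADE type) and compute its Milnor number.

Type D4, Milnor number mu = 4.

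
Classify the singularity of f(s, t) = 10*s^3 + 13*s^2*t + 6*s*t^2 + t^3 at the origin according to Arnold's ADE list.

D_{4}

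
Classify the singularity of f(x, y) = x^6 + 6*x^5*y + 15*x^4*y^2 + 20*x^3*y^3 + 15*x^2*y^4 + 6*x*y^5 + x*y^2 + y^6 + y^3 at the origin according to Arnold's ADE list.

D_{7}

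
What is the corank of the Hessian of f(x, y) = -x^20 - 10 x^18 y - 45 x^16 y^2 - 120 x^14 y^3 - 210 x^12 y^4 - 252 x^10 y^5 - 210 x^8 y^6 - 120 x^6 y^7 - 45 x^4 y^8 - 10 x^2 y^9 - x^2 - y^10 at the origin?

1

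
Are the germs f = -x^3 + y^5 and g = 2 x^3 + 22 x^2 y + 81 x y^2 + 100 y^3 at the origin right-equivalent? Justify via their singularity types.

No.

The Hessian of f at 0 has rank 0. Corank 2; j^3 = -x^3 is a perfect cube, so E-series; the 5-jet and mu = 8 give E_8. The Hessian of g at 0 has rank 0. Corank 2; j^3 = (x + 4*y)*(2*x^2 + 14*x*y + 25*y^2) splits into three distinct lines over C (the quadratic factor has nonzero discriminant), so D_4. f is E_8 but g is D_4, hence not right-equivalent.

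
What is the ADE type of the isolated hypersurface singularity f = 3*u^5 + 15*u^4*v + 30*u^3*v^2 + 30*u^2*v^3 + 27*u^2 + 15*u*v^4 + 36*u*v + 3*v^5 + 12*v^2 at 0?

A4

The Hessian of f at 0 has rank 1. Corank 1: A-series; mu = 4 gives A_4.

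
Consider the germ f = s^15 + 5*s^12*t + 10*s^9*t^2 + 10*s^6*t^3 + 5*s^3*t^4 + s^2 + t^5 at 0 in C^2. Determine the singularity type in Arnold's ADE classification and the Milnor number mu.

The Hessian of f at 0 is [[2, 0], [0, 0]] with rank 1, so corank 1. A Groebner basis of the Jacobian ideal J(f) in C{s,t} is {t^4, s}; counting standard monomials gives mu = 4. Corank 1: A-series; mu = 4 gives A_4.

Type A_{4}, Milnor number mu = 4.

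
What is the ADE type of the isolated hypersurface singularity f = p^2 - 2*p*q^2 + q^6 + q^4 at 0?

The Hessian of f at 0 has rank 1. Corank 1: A-series; mu = 5 gives A_5.

A_5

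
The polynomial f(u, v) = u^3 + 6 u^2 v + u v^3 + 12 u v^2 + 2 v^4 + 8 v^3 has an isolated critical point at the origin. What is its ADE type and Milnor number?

Type E7, Milnor number mu = 7.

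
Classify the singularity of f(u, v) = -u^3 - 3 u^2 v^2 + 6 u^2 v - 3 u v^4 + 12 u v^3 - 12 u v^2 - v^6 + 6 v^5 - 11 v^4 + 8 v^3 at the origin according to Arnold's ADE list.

E_6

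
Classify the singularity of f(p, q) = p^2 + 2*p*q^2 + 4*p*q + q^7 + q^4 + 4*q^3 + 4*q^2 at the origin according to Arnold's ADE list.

A_6

The Hessian of f at 0 is [[2, 4], [4, 8]] with rank 1, so corank 1. A Groebner basis of the Jacobian ideal J(f) in C{p,q} is {p^3 + 6*p^2*q - 12*p^2 - 32*p*q + 16*p + 32*q, p + q^2 + 2*q}; counting standard monomials gives mu = 6. Corank 1: A-series; mu = 6 gives A_6.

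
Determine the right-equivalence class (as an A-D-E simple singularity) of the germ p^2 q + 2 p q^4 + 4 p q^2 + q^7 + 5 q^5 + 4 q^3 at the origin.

D_6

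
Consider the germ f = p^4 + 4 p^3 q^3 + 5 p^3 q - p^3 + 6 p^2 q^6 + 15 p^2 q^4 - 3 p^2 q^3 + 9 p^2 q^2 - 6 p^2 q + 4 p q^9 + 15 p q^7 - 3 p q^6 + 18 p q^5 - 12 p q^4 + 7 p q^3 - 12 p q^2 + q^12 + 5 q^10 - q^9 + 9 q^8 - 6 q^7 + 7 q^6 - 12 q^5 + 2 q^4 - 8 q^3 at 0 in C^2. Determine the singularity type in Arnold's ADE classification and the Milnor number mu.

The Hessian of f at 0 is [[0, 0], [0, 0]] with rank 0, so corank 2. A Groebner basis of the Jacobian ideal J(f) in C{p,q} is {3*p^2 + 12*p*q + q^4 + q^3 + 12*q^2, p^3 - 18*p^2 - 72*p*q + 2*q^3 - 72*q^2, p^2*q + 7*p^2 + 28*p*q - 5*q^3/3 + 28*q^2, -2*p^2 + p*q^2 - 8*p*q + 4*q^3/3 - 8*q^2}; counting standard monomials gives mu = 7. Corank 2; j^3 = -(p + 2*q)^3 is a perfect cube, so E-series; the 4-jet and mu = 7 give E_7.

Type E_{7}, Milnor number mu = 7.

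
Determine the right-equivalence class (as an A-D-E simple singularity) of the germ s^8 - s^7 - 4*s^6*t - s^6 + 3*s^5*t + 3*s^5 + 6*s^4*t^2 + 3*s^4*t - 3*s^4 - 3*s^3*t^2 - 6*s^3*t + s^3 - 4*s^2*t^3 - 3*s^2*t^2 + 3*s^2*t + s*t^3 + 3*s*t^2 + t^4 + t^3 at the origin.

E7

The Hessian of f at 0 has rank 0. Corank 2; j^3 = (s + t)^3 is a perfect cube, so E-series; the 4-jet and mu = 7 give E_7.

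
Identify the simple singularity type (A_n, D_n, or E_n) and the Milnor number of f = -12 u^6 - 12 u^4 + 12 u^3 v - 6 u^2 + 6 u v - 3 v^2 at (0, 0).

The Hessian of f at 0 is [[-12, 6], [6, -6]] with rank 2, so corank 0. A Groebner basis of the Jacobian ideal J(f) in C{u,v} is {u, v}; counting standard monomials gives mu = 1. Corank 0: nondegenerate Morse point, so A_1.

Type A_{1}, Milnor number mu = 1.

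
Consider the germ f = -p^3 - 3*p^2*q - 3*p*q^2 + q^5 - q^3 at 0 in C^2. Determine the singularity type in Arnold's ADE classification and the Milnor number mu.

The Hessian of f at 0 has rank 0. Corank 2; j^3 = -(p + q)^3 is a perfect cube, so E-series; the 5-jet and mu = 8 give E_8.

Type E8, Milnor number mu = 8.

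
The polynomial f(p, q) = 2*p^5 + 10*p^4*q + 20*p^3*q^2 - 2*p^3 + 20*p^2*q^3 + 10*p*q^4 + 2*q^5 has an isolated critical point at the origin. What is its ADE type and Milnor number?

Type E_{8}, Milnor number mu = 8.

The Hessian of f at 0 has rank 0. Corank 2; j^3 = -2*p^3 is a perfect cube, so E-series; the 5-jet and mu = 8 give E_8.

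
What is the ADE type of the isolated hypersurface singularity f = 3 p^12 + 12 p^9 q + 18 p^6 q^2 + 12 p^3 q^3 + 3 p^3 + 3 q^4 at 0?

The Hessian of f at 0 is [[0, 0], [0, 0]] with rank 0, so corank 2. A Groebner basis of the Jacobian ideal J(f) in C{p,q} is {q^3, p^2}; counting standard monomials gives mu = 6. Corank 2; j^3 = 3*p^3 is a perfect cube, so E-series; the 4-jet and mu = 6 give E_6.

E_{6}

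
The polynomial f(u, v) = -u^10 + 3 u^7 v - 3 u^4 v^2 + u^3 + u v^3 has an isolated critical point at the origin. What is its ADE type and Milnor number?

Type E_{7}, Milnor number mu = 7.

The Hessian of f at 0 is [[0, 0], [0, 0]] with rank 0, so corank 2. A Groebner basis of the Jacobian ideal J(f) in C{u,v} is {u^3, u*v^2, 3*u^2 + v^3}; counting standard monomials gives mu = 7. Corank 2; j^3 = u^3 is a perfect cube, so E-series; the 4-jet and mu = 7 give E_7.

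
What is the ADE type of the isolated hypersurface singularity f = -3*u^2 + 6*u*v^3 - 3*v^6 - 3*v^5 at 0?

A_4

The Hessian of f at 0 has rank 1. Corank 1: A-series; mu = 4 gives A_4.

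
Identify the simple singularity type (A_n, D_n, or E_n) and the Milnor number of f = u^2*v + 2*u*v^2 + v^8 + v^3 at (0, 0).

Type D_{9}, Milnor number mu = 9.

The Hessian of f at 0 is [[0, 0], [0, 0]] with rank 0, so corank 2. A Groebner basis of the Jacobian ideal J(f) in C{u,v} is {u^2/8 + v^7 - v^2/8, u^3 + v^3, u*v + v^2}; counting standard monomials gives mu = 9. Corank 2; j^3 = v*(u + v)^2 has shape L^2 M (L != M), so D-series; mu = 9 gives D_9.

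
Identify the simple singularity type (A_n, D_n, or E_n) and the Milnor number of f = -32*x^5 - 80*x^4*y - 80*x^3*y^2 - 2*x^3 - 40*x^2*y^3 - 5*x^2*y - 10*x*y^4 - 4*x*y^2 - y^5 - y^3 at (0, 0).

The Hessian of f at 0 is [[0, 0], [0, 0]] with rank 0, so corank 2. A Groebner basis of the Jacobian ideal J(f) in C{x,y} is {x*y/10 + y^4 + y^2/10, x*y^2 + y^3, x^2 + 3*x*y/2 + y^2/2}; counting standard monomials gives mu = 6. Corank 2; j^3 = -(x + y)^2*(2*x + y) has shape L^2 M (L != M), so D-series; mu = 6 gives D_6.

Type D_{6}, Milnor number mu = 6.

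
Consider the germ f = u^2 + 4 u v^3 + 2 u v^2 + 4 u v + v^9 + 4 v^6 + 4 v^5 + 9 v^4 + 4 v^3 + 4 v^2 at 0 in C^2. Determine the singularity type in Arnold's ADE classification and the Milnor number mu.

Type A_8, Milnor number mu = 8.

The Hessian of f at 0 is [[2, 4], [4, 8]] with rank 1, so corank 1. A Groebner basis of the Jacobian ideal J(f) in C{u,v} is {u^2*v^2 - u^2*v - 5*u^2/4 - 5*u*v^2 - 25*u*v/8 + 33*u/16 + 13*v^2/16 + 33*v/8, u^3 + 15*u^2*v/2 - 5*u^2/4 + 65*u*v^2/4 - 19*u*v/4 - 43*u/8 - 79*v^2/8 - 43*v/4, u/2 + v^3 + v^2/2 + v}; counting standard monomials gives mu = 8. Corank 1: A-series; mu = 8 gives A_8.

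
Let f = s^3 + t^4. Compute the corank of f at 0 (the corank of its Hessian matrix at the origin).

2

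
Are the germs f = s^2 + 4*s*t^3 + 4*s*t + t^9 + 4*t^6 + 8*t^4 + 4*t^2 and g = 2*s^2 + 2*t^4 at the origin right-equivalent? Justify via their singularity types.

The Hessian of f at 0 has rank 1. Corank 1: A-series; mu = 8 gives A_8. The Hessian of g at 0 has rank 1. Corank 1: A-series; mu = 3 gives A_3. f is A_8 but g is A_3, hence not right-equivalent.

No.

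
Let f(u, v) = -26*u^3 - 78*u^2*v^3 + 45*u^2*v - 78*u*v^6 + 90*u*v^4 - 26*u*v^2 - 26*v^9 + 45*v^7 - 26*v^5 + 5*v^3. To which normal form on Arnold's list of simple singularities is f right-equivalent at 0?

D4

The Hessian of f at 0 has rank 0. Corank 2; j^3 = -(2*u - v)*(13*u^2 - 16*u*v + 5*v^2) splits into three distinct lines over C (the quadratic factor has nonzero discriminant), so D_4.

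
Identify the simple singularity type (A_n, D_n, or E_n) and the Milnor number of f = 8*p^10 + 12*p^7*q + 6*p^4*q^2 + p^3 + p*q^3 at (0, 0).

Type E_7, Milnor number mu = 7.

The Hessian of f at 0 has rank 0. Corank 2; j^3 = p^3 is a perfect cube, so E-series; the 4-jet and mu = 7 give E_7.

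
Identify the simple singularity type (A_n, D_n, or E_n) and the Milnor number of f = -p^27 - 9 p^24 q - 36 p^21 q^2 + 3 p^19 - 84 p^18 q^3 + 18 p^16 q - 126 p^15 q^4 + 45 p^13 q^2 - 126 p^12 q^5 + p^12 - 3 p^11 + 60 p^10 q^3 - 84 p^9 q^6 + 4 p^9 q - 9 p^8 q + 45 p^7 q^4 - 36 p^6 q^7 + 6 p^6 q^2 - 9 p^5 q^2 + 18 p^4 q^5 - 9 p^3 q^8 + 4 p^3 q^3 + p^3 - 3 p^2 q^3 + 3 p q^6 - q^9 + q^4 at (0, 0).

The Hessian of f at 0 has rank 0. Corank 2; j^3 = p^3 is a perfect cube, so E-series; the 4-jet and mu = 6 give E_6.

Type E6, Milnor number mu = 6.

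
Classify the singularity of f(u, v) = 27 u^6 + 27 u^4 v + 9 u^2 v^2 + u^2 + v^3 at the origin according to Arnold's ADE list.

A_{2}

The Hessian of f at 0 is [[2, 0], [0, 0]] with rank 1, so corank 1. A Groebner basis of the Jacobian ideal J(f) in C{u,v} is {v^2, u}; counting standard monomials gives mu = 2. Corank 1: A-series; mu = 2 gives A_2.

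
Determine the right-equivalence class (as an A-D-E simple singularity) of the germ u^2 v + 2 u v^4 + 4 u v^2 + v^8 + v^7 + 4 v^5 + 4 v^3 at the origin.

The Hessian of f at 0 has rank 0. Corank 2; j^3 = v*(u + 2*v)^2 has shape L^2 M (L != M), so D-series; mu = 9 gives D_9.

D9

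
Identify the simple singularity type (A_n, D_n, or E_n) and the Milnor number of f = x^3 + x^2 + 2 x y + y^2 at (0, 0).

The Hessian of f at 0 has rank 1. Corank 1: A-series; mu = 2 gives A_2.

Type A_2, Milnor number mu = 2.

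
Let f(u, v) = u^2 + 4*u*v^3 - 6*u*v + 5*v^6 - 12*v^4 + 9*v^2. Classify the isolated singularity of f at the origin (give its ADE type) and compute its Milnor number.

Type A_5, Milnor number mu = 5.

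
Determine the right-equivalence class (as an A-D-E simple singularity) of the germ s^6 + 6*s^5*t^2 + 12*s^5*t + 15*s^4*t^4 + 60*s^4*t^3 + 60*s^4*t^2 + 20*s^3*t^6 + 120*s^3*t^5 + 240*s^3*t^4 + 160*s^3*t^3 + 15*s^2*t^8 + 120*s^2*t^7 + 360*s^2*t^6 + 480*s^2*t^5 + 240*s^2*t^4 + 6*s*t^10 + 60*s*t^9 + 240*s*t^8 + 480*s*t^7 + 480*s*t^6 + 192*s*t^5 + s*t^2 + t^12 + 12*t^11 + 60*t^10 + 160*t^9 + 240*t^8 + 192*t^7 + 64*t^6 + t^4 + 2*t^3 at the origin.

The Hessian of f at 0 has rank 0. Corank 2; j^3 = t^2*(s + 2*t) has shape L^2 M (L != M), so D-series; mu = 7 gives D_7.

D7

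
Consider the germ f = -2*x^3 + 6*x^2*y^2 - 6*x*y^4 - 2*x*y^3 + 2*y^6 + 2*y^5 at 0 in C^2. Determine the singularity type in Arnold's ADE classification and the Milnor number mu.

The Hessian of f at 0 is [[0, 0], [0, 0]] with rank 0, so corank 2. A Groebner basis of the Jacobian ideal J(f) in C{x,y} is {-x^2 + y^4 - y^3/3, x^3, x^2*y + x^2/3 + y^3/9, -x^2 + x*y^2 - y^3/3}; counting standard monomials gives mu = 7. Corank 2; j^3 = -2*x^3 is a perfect cube, so E-series; the 4-jet and mu = 7 give E_7.

Type E_{7}, Milnor number mu = 7.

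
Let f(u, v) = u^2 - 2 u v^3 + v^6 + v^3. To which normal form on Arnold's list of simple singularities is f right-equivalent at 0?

A_2

The Hessian of f at 0 has rank 1. Corank 1: A-series; mu = 2 gives A_2.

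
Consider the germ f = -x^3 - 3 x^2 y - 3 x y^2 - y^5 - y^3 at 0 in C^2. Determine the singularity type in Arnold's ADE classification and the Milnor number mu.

The Hessian of f at 0 has rank 0. Corank 2; j^3 = -(x + y)^3 is a perfect cube, so E-series; the 5-jet and mu = 8 give E_8.

Type E_{8}, Milnor number mu = 8.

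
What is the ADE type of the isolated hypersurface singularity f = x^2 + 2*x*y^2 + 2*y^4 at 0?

The Hessian of f at 0 is [[2, 0], [0, 0]] with rank 1, so corank 1. A Groebner basis of the Jacobian ideal J(f) in C{x,y} is {x^2, x*y, x + y^2}; counting standard monomials gives mu = 3. Corank 1: A-series; mu = 3 gives A_3.

A_{3}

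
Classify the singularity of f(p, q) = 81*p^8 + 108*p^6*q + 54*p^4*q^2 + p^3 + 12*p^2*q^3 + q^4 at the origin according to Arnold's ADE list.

E6

The Hessian of f at 0 is [[0, 0], [0, 0]] with rank 0, so corank 2. A Groebner basis of the Jacobian ideal J(f) in C{p,q} is {q^3, p^2}; counting standard monomials gives mu = 6. Corank 2; j^3 = p^3 is a perfect cube, so E-series; the 4-jet and mu = 6 give E_6.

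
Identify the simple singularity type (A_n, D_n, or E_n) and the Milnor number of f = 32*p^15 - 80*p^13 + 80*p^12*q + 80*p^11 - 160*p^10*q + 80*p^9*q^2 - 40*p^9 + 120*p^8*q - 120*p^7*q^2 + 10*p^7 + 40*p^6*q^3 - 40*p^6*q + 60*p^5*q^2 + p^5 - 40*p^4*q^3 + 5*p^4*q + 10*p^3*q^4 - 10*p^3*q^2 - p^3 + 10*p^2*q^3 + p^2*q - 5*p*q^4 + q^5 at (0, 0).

The Hessian of f at 0 is [[0, 0], [0, 0]] with rank 0, so corank 2. A Groebner basis of the Jacobian ideal J(f) in C{p,q} is {p*q/5 + q^4, p*q^2, p^2 - p*q}; counting standard monomials gives mu = 6. Corank 2; j^3 = -p^2*(p - q) has shape L^2 M (L != M), so D-series; mu = 6 gives D_6.

Type D6, Milnor number mu = 6.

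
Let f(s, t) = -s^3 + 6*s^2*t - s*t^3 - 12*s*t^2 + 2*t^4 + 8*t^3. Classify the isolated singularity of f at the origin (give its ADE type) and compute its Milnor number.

Type E_7, Milnor number mu = 7.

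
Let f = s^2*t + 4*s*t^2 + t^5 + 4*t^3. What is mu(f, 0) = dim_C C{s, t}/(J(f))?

The Hessian of f at 0 is [[0, 0], [0, 0]] with rank 0, so corank 2. A Groebner basis of the Jacobian ideal J(f) in C{s,t} is {s^2/5 + t^4 - 4*t^2/5, s^3 + 8*t^3, s*t + 2*t^2}; counting standard monomials gives mu = 6. Corank 2; j^3 = t*(s + 2*t)^2 has shape L^2 M (L != M), so D-series; mu = 6 gives D_6.

6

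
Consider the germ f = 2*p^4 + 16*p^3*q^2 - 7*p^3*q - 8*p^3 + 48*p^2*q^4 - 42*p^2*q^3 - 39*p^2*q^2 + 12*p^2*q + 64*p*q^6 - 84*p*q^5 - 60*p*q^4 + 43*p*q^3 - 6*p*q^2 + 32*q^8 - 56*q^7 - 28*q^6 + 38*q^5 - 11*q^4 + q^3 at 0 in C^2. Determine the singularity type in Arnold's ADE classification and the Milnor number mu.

Type E7, Milnor number mu = 7.

The Hessian of f at 0 has rank 0. Corank 2; j^3 = -(2*p - q)^3 is a perfect cube, so E-series; the 4-jet and mu = 7 give E_7.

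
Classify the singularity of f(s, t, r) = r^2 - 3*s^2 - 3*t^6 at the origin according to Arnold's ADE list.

A_5

The Hessian of f at 0 has rank 2. Corank 1: A-series; mu = 5 gives A_5.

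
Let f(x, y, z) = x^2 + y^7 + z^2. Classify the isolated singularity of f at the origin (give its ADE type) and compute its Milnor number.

Type A6, Milnor number mu = 6.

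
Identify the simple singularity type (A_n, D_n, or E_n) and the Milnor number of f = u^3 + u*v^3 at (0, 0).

Type E_{7}, Milnor number mu = 7.

The Hessian of f at 0 has rank 0. Corank 2; j^3 = u^3 is a perfect cube, so E-series; the 4-jet and mu = 7 give E_7.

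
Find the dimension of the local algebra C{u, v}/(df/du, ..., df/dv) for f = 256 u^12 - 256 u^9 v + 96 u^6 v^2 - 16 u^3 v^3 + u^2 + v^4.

The Hessian of f at 0 has rank 1. Corank 1: A-series; mu = 3 gives A_3.

3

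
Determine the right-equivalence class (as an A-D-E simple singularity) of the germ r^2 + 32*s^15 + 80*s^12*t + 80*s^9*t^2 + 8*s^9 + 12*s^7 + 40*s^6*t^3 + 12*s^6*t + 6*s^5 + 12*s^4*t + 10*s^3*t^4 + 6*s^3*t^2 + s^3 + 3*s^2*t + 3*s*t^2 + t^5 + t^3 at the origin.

E_8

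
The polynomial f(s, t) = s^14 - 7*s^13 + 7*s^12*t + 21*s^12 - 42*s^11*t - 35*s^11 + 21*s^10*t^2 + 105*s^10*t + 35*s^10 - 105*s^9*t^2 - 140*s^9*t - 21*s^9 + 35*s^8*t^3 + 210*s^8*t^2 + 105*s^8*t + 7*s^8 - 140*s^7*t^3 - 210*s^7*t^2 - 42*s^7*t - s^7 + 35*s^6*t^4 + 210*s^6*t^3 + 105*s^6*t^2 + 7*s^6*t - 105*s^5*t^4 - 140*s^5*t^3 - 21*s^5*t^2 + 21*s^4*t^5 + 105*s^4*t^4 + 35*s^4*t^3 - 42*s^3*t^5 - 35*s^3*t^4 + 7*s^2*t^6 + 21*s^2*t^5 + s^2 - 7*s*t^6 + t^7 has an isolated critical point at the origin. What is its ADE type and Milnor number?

Type A_6, Milnor number mu = 6.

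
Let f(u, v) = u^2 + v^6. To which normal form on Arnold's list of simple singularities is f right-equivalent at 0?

The Hessian of f at 0 has rank 1. Corank 1: A-series; mu = 5 gives A_5.

A_{5}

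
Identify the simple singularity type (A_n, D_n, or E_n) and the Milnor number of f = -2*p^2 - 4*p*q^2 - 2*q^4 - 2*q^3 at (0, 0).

The Hessian of f at 0 has rank 1. Corank 1: A-series; mu = 2 gives A_2.

Type A_2, Milnor number mu = 2.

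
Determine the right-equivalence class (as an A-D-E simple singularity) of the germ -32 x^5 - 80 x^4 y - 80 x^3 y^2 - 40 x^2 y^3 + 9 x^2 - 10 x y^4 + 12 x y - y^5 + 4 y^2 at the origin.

A4

The Hessian of f at 0 is [[18, 12], [12, 8]] with rank 1, so corank 1. A Groebner basis of the Jacobian ideal J(f) in C{x,y} is {y^4, x + 2*y/3}; counting standard monomials gives mu = 4. Corank 1: A-series; mu = 4 gives A_4.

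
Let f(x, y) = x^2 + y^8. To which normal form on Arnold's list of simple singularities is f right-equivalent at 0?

A_{7}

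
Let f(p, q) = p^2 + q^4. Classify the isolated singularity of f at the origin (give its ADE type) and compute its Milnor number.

Type A_{3}, Milnor number mu = 3.

The Hessian of f at 0 has rank 1. Corank 1: A-series; mu = 3 gives A_3.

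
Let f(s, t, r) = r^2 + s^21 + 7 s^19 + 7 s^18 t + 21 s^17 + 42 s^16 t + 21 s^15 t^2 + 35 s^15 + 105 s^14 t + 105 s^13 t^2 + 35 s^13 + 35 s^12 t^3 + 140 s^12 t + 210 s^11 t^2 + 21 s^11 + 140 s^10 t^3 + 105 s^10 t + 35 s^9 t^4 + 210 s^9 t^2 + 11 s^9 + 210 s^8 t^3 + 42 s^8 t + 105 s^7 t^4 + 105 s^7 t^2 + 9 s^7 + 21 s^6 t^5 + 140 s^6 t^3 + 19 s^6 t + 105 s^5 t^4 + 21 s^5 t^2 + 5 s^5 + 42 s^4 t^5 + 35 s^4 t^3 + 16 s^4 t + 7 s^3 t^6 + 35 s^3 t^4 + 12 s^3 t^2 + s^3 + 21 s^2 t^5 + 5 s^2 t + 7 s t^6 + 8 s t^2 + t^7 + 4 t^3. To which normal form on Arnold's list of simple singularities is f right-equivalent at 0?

D_8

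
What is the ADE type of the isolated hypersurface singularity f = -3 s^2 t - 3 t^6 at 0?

D7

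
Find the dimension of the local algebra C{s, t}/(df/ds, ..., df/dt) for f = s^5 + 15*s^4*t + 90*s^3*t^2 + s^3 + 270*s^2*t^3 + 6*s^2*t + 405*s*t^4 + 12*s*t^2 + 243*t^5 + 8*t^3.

8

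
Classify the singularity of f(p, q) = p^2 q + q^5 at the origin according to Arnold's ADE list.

The Hessian of f at 0 has rank 0. Corank 2; j^3 = p^2*q has shape L^2 M (L != M), so D-series; mu = 6 gives D_6.

D_{6}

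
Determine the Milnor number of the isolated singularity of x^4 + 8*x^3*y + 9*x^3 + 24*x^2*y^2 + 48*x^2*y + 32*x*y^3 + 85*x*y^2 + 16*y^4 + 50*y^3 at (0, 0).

The Hessian of f at 0 has rank 0. Corank 2; j^3 = (x + 2*y)*(3*x + 5*y)^2 has shape L^2 M (L != M), so D-series; mu = 5 gives D_5.

5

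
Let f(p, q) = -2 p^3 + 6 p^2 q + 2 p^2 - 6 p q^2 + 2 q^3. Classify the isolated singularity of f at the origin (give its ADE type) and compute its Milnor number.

Type A_{2}, Milnor number mu = 2.

The Hessian of f at 0 has rank 1. Corank 1: A-series; mu = 2 gives A_2.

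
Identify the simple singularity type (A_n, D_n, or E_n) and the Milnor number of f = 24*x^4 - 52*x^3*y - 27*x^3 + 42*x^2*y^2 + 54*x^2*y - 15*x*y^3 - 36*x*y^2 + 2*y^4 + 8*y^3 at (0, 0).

Type E_{7}, Milnor number mu = 7.

The Hessian of f at 0 is [[0, 0], [0, 0]] with rank 0, so corank 2. A Groebner basis of the Jacobian ideal J(f) in C{x,y} is {19683*x^2/4 - 6561*x*y + y^4 - 27*y^3/4 + 2187*y^2, x^3 - 189*x^2/2 + 126*x*y - y^3/6 - 42*y^2, x^2*y - 405*x^2/4 + 135*x*y - 11*y^3/36 - 45*y^2, -81*x^2 + x*y^2 + 108*x*y - 5*y^3/9 - 36*y^2}; counting standard monomials gives mu = 7. Corank 2; j^3 = -(3*x - 2*y)^3 is a perfect cube, so E-series; the 4-jet and mu = 7 give E_7.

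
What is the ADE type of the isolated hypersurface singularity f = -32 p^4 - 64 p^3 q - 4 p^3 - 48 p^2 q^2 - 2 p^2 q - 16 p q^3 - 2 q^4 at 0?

D_5

The Hessian of f at 0 has rank 0. Corank 2; j^3 = -2*p^2*(2*p + q) has shape L^2 M (L != M), so D-series; mu = 5 gives D_5.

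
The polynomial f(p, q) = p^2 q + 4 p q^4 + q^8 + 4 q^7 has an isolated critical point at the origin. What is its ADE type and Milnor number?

Type D_{9}, Milnor number mu = 9.

The Hessian of f at 0 has rank 0. Corank 2; j^3 = p^2*q has shape L^2 M (L != M), so D-series; mu = 9 gives D_9.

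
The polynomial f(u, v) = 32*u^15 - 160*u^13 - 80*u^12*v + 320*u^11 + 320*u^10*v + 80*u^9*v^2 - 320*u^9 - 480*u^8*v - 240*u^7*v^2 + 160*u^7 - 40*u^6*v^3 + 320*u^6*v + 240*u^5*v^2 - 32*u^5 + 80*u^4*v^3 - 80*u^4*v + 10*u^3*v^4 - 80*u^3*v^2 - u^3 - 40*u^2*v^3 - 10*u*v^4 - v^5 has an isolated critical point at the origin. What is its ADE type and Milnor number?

The Hessian of f at 0 has rank 0. Corank 2; j^3 = -u^3 is a perfect cube, so E-series; the 5-jet and mu = 8 give E_8.

Type E8, Milnor number mu = 8.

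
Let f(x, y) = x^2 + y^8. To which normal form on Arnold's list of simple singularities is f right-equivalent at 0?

A7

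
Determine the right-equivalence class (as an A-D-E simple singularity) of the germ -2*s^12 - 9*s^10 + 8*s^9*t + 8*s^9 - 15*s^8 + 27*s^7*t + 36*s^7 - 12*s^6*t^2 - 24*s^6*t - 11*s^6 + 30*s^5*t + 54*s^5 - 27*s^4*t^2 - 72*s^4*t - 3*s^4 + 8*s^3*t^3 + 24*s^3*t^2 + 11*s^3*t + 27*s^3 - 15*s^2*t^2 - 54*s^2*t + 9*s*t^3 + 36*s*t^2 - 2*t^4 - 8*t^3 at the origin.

The Hessian of f at 0 has rank 0. Corank 2; j^3 = (3*s - 2*t)^3 is a perfect cube, so E-series; the 4-jet and mu = 7 give E_7.

E7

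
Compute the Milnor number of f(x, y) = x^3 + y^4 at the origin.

The Hessian of f at 0 has rank 0. Corank 2; j^3 = x^3 is a perfect cube, so E-series; the 4-jet and mu = 6 give E_6.

6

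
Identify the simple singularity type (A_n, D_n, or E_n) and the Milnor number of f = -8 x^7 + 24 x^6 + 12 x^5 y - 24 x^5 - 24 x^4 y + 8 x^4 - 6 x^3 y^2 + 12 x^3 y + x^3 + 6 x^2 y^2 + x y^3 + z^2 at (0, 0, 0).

Type E7, Milnor number mu = 7.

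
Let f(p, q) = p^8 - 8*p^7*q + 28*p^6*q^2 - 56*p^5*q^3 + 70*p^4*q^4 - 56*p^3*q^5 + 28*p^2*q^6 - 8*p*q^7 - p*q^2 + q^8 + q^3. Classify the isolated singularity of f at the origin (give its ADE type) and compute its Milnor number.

The Hessian of f at 0 has rank 0. Corank 2; j^3 = -q^2*(p - q) has shape L^2 M (L != M), so D-series; mu = 9 gives D_9.

Type D_{9}, Milnor number mu = 9.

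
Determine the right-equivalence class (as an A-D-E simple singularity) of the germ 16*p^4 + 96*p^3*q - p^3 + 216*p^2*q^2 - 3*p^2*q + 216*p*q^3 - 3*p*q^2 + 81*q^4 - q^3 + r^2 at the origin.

E_{6}

The Hessian of f at 0 is [[0, 0, 0], [0, 0, 0], [0, 0, 2]] with rank 1, so corank 2. A Groebner basis of the Jacobian ideal J(f) in C{p,q,r} is {q^4, p*q^2 + 7*q^3/6, p^2 + 2*p*q + q^2, r}; counting standard monomials gives mu = 6. Corank 2; j^3 = -(p + q)^3 is a perfect cube, so E-series; the 4-jet and mu = 6 give E_6.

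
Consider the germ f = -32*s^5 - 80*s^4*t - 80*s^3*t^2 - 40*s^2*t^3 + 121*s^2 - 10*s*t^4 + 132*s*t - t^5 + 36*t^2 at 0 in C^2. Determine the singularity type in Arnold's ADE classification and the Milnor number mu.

Type A4, Milnor number mu = 4.

The Hessian of f at 0 is [[242, 132], [132, 72]] with rank 1, so corank 1. A Groebner basis of the Jacobian ideal J(f) in C{s,t} is {t^4, s + 6*t/11}; counting standard monomials gives mu = 4. Corank 1: A-series; mu = 4 gives A_4.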